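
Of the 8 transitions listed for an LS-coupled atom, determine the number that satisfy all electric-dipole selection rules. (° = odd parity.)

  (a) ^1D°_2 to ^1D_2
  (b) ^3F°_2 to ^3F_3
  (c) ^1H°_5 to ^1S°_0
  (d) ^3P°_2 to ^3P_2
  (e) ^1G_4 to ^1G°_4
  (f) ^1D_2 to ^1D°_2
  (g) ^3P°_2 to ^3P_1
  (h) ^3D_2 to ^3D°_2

(a) allowed
(b) allowed
(c) forbidden (parity, ΔL, ΔJ fail)
(d) allowed
(e) allowed
(f) allowed
(g) allowed
(h) allowed
Total allowed: 7 of 8.

7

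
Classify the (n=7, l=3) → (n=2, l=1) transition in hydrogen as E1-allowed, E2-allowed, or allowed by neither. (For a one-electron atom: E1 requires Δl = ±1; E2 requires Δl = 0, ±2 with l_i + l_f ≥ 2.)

E2

Δl = 1 − 3 = -2; l_i + l_f = 4.
E1 (Δl = ±1): not satisfied.
E2 (Δl = 0,±2, l_i+l_f ≥ 2): satisfied.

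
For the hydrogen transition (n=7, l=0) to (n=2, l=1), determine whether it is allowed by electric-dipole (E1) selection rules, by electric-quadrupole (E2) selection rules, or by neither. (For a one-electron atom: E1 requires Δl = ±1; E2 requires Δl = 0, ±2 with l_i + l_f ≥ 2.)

E1

Δl = 1 − 0 = +1; l_i + l_f = 1.
E1 (Δl = ±1): satisfied.
E2 (Δl = 0,±2, l_i+l_f ≥ 2): not satisfied.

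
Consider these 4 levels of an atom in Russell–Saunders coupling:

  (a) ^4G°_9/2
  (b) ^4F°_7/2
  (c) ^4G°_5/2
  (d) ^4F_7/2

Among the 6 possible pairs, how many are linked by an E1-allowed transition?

3

(a)–(b): forbidden (parity).
(a)–(c): forbidden (parity, ΔJ).
(a)–(d): allowed.
(b)–(c): forbidden (parity).
(b)–(d): allowed.
(c)–(d): allowed.
Allowed pairs: 3 of 6.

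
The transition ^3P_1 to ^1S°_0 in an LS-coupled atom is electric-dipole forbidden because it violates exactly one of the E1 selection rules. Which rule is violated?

the ΔS = 0 rule

Initial level: S=1, L=1, J=1, parity even. Final level: S=0, L=0, J=0, parity odd.
Parity must change: even → odd — ok.
ΔS = 0: S: 1 → 0 — fails.
ΔL = 0, ±1 (not L=0↔0): L: 1 → 0, ΔL = -1 — ok.
ΔJ = 0, ±1 (not J=0↔0): J: 1 → 0, ΔJ = -1 — ok.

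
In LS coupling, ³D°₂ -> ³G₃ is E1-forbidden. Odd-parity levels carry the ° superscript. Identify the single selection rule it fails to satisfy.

the ΔL = 0, ±1 rule

Initial level: S=1, L=2, J=2, parity odd. Final level: S=1, L=4, J=3, parity even.
Parity must change: odd → even — ✓.
ΔS = 0: S: 1 → 1 — ✓.
ΔL = 0, ±1 (not L=0↔0): L: 2 → 4, ΔL = +2 — ✗.
ΔJ = 0, ±1 (not J=0↔0): J: 2 → 3, ΔJ = +1 — ✓.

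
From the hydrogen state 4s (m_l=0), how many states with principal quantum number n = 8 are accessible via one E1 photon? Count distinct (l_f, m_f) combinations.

3

E1 requires Δl = ±1, so l_f ∈ {-1, 1}; with 0 ≤ l_f ≤ n_f−1 = 7, the allowed l_f values are {1}.
For l_f = 1: m_f ∈ {m_i−1, m_i, m_i+1} ∩ [−1, 1] = {-1, 0, 1} → 3 states.
Total: 3.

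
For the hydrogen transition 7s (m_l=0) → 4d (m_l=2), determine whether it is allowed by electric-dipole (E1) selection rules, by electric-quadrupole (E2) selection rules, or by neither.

E2

Δl = 2 − 0 = +2; l_i + l_f = 2.
Δm_l = +2.
E1 (Δl = ±1, |Δm_l| ≤ 1): not satisfied.
E2 (Δl = 0,±2, l_i+l_f ≥ 2, |Δm_l| ≤ 2): satisfied.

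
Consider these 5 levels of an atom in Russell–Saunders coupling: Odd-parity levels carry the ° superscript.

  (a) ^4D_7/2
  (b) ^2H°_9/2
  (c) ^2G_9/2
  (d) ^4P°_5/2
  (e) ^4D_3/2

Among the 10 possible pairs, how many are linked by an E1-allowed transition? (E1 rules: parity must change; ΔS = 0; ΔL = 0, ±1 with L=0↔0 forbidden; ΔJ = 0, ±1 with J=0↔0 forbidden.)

(a)–(b): forbidden (ΔS, ΔL).
(a)–(c): forbidden (parity, ΔS, ΔL).
(a)–(d): allowed.
(a)–(e): forbidden (parity, ΔJ).
(b)–(c): allowed.
(b)–(d): forbidden (parity, ΔS, ΔL, ΔJ).
(b)–(e): forbidden (ΔS, ΔL, ΔJ).
(c)–(d): forbidden (ΔS, ΔL, ΔJ).
(c)–(e): forbidden (parity, ΔS, ΔL, ΔJ).
(d)–(e): allowed.
Allowed pairs: 3 of 10.

3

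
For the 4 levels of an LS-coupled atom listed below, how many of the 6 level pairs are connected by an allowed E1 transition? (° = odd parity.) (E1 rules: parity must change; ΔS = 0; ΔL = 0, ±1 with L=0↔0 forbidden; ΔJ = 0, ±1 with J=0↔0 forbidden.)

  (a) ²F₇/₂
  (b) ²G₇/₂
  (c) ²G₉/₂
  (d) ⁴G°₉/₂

(a)–(b): forbidden (parity).
(a)–(c): forbidden (parity).
(a)–(d): forbidden (ΔS).
(b)–(c): forbidden (parity).
(b)–(d): forbidden (ΔS).
(c)–(d): forbidden (ΔS).
Allowed pairs: 0 of 6.

0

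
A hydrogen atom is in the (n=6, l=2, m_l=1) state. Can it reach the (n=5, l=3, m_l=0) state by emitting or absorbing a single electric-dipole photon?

allowed

Initial l = 2, final l = 3, so Δl = +1. E1 requires Δl = ±1: passes.
Δm_l = 0 − (1) = -1. E1 requires Δm_l = 0, ±1: passes.
All E1 selection rules are satisfied.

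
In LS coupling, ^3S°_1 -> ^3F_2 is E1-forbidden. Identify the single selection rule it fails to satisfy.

the ΔL = 0, ±1 rule

Parity must change: odd → even — ok.
ΔS = 0: S: 1 → 1 — ok.
ΔL = 0, ±1 (not L=0↔0): L: 0 → 3, ΔL = +3 — fails.
ΔJ = 0, ±1 (not J=0↔0): J: 1 → 2, ΔJ = +1 — ok.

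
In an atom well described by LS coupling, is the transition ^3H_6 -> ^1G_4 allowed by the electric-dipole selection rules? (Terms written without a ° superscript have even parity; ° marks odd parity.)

ΔJ = 0, ±1 (not J=0↔0): J: 6 → 4, ΔJ = -2 — fails.
ΔL = 0, ±1 (not L=0↔0): L: 5 → 4, ΔL = -1 — passes.
ΔS = 0: S: 1 → 0 — fails.
Parity must change: even → even — fails.
Rule(s) violated: parity, ΔS, ΔJ.

forbidden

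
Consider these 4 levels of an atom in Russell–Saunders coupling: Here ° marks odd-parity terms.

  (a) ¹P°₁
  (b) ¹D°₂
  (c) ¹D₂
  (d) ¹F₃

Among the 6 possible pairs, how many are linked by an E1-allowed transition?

3

(a)–(b): forbidden (parity).
(a)–(c): allowed.
(a)–(d): forbidden (ΔL, ΔJ).
(b)–(c): allowed.
(b)–(d): allowed.
(c)–(d): forbidden (parity).
Allowed pairs: 3 of 6.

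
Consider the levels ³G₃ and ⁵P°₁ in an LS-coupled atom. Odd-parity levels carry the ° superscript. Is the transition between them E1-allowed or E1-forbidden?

forbidden

Parity must change: even → odd — passes.
ΔS = 0: S: 1 → 2 — fails.
ΔL = 0, ±1 (not L=0↔0): L: 4 → 1, ΔL = -3 — fails.
ΔJ = 0, ±1 (not J=0↔0): J: 3 → 1, ΔJ = -2 — fails.
Rule(s) violated: ΔS, ΔL, ΔJ.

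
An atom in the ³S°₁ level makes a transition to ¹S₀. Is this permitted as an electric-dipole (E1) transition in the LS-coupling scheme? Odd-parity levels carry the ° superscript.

Initial level: S=1, L=0, J=1, parity odd. Final level: S=0, L=0, J=0, parity even.
ΔS = 0: S: 1 → 0 — ✗.
ΔL = 0, ±1 (not L=0↔0): L: 0 → 0, ΔL = +0 — ✗.
Parity must change: odd → even — ✓.
ΔJ = 0, ±1 (not J=0↔0): J: 1 → 0, ΔJ = -1 — ✓.
Rule(s) violated: ΔS, ΔL.

forbidden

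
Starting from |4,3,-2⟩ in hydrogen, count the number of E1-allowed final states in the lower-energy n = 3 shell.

2

E1 requires Δl = ±1, so l_f ∈ {2, 4}; with 0 ≤ l_f ≤ n_f−1 = 2, the allowed l_f values are {2}.
For l_f = 2: m_f ∈ {m_i−1, m_i, m_i+1} ∩ [−2, 2] = {-2, -1} → 2 states.
Total: 2.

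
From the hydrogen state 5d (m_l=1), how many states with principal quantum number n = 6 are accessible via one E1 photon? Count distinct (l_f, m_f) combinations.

5

E1 requires Δl = ±1, so l_f ∈ {1, 3}; with 0 ≤ l_f ≤ n_f−1 = 5, the allowed l_f values are {1, 3}.
For l_f = 1: m_f ∈ {m_i−1, m_i, m_i+1} ∩ [−1, 1] = {0, 1} → 2 states.
For l_f = 3: m_f ∈ {m_i−1, m_i, m_i+1} ∩ [−3, 3] = {0, 1, 2} → 3 states.
Total: 5.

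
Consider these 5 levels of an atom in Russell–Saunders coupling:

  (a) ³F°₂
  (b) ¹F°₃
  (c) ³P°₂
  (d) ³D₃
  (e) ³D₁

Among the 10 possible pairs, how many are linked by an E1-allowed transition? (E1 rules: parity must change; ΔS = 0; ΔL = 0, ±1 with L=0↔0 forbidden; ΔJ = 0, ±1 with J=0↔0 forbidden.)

(a)–(b): forbidden (parity, ΔS).
(a)–(c): forbidden (parity, ΔL).
(a)–(d): allowed.
(a)–(e): allowed.
(b)–(c): forbidden (parity, ΔS, ΔL).
(b)–(d): forbidden (ΔS).
(b)–(e): forbidden (ΔS, ΔJ).
(c)–(d): allowed.
(c)–(e): allowed.
(d)–(e): forbidden (parity, ΔJ).
Allowed pairs: 4 of 10.

4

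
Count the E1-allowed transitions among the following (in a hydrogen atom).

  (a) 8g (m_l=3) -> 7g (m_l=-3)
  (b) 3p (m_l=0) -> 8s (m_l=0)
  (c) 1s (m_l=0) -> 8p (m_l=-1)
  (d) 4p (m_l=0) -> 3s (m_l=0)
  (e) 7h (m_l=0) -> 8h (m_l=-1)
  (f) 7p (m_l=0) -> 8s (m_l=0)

4

(a) forbidden — Δl = +0 (E1 requires Δl = ±1); Δm_l = -6 (E1 requires Δm_l = 0, ±1)
(b) allowed
(c) allowed
(d) allowed
(e) forbidden — Δl = +0 (E1 requires Δl = ±1)
(f) allowed
Total allowed: 4 of 6.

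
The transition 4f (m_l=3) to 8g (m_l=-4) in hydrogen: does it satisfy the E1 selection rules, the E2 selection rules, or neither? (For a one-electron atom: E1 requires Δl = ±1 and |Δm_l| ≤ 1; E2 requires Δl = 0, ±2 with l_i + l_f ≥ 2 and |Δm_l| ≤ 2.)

Δl = 4 − 3 = +1; l_i + l_f = 7.
Δm_l = -7.
E1 (Δl = ±1, |Δm_l| ≤ 1): not satisfied.
E2 (Δl = 0,±2, l_i+l_f ≥ 2, |Δm_l| ≤ 2): not satisfied.

neither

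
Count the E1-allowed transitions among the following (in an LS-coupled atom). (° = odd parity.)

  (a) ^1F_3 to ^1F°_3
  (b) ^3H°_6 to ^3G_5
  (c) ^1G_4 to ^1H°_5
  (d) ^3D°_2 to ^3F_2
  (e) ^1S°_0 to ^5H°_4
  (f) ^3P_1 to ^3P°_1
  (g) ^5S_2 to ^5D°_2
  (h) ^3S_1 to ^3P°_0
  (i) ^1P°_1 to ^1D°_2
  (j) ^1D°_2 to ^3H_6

(a) allowed
(b) allowed
(c) allowed
(d) allowed
(e) forbidden (parity, ΔS, ΔL, ΔJ fail)
(f) allowed
(g) forbidden (ΔL fails)
(h) allowed
(i) forbidden (parity fails)
(j) forbidden (ΔS, ΔL, ΔJ fail)
Total allowed: 6 of 10.

6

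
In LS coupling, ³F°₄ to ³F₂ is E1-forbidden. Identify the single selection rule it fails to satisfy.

the ΔJ = 0, ±1 rule

Reading off the term symbols: S 1→1, L 3→3, J 4→2, parity odd→even.
Parity must change: odd → even — passes.
ΔS = 0: S: 1 → 1 — passes.
ΔL = 0, ±1 (not L=0↔0): L: 3 → 3, ΔL = +0 — passes.
ΔJ = 0, ±1 (not J=0↔0): J: 4 → 2, ΔJ = -2 — fails.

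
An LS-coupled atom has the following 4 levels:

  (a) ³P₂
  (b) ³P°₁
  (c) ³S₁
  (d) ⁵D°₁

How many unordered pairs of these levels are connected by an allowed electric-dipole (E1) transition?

(a)–(b): allowed.
(a)–(c): forbidden (parity).
(a)–(d): forbidden (ΔS).
(b)–(c): allowed.
(b)–(d): forbidden (parity, ΔS).
(c)–(d): forbidden (ΔS, ΔL).
Allowed pairs: 2 of 6.

2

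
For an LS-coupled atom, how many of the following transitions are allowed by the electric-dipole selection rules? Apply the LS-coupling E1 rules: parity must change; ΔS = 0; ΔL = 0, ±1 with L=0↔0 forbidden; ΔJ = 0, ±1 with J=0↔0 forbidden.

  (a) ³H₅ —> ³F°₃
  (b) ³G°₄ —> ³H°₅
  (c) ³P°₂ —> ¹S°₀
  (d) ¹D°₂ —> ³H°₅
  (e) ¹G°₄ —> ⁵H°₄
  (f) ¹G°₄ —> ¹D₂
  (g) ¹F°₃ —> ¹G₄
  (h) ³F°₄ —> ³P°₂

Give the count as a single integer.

(a) forbidden (ΔL, ΔJ fail)
(b) forbidden (parity fails)
(c) forbidden (parity, ΔS, ΔJ fail)
(d) forbidden (parity, ΔS, ΔL, ΔJ fail)
(e) forbidden (parity, ΔS fail)
(f) forbidden (ΔL, ΔJ fail)
(g) allowed
(h) forbidden (parity, ΔL, ΔJ fail)
Total allowed: 1 of 8.

1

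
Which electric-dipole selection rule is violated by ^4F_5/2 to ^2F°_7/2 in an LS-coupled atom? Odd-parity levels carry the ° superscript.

the ΔS = 0 rule

Initial level: S=3/2, L=3, J=5/2, parity even. Final level: S=1/2, L=3, J=7/2, parity odd.
Parity must change: even → odd — ok.
ΔS = 0: S: 3/2 → 1/2 — fails.
ΔL = 0, ±1 (not L=0↔0): L: 3 → 3, ΔL = +0 — ok.
ΔJ = 0, ±1 (not J=0↔0): J: 5/2 → 7/2, ΔJ = +1 — ok.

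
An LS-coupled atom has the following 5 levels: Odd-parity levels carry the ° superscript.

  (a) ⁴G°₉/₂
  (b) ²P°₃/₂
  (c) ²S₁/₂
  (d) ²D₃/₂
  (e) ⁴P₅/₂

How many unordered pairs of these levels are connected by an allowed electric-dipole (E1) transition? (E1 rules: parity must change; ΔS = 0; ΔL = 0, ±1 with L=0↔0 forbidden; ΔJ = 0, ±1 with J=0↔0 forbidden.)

2

(a)–(b): forbidden (parity, ΔS, ΔL, ΔJ).
(a)–(c): forbidden (ΔS, ΔL, ΔJ).
(a)–(d): forbidden (ΔS, ΔL, ΔJ).
(a)–(e): forbidden (ΔL, ΔJ).
(b)–(c): allowed.
(b)–(d): allowed.
(b)–(e): forbidden (ΔS).
(c)–(d): forbidden (parity, ΔL).
(c)–(e): forbidden (parity, ΔS, ΔJ).
(d)–(e): forbidden (parity, ΔS).
Allowed pairs: 2 of 10.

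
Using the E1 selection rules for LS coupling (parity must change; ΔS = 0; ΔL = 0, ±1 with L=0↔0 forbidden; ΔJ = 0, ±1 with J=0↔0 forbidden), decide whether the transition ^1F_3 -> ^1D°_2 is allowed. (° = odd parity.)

allowed

Reading off the term symbols: S 0→0, L 3→2, J 3→2, parity even→odd.
Parity must change: even → odd — passes.
ΔS = 0: S: 0 → 0 — passes.
ΔL = 0, ±1 (not L=0↔0): L: 3 → 2, ΔL = -1 — passes.
ΔJ = 0, ±1 (not J=0↔0): J: 3 → 2, ΔJ = -1 — passes.
All four E1 rules are satisfied.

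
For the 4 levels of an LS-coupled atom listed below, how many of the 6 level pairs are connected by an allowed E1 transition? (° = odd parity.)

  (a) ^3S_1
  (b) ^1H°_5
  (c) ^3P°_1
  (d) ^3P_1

(a)–(b): forbidden (ΔS, ΔL, ΔJ).
(a)–(c): allowed.
(a)–(d): forbidden (parity).
(b)–(c): forbidden (parity, ΔS, ΔL, ΔJ).
(b)–(d): forbidden (ΔS, ΔL, ΔJ).
(c)–(d): allowed.
Allowed pairs: 2 of 6.

2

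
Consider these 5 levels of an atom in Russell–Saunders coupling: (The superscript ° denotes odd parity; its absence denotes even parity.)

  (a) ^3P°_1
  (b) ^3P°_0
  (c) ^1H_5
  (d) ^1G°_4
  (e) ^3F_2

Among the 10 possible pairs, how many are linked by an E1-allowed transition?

1

(a)–(b): forbidden (parity).
(a)–(c): forbidden (ΔS, ΔL, ΔJ).
(a)–(d): forbidden (parity, ΔS, ΔL, ΔJ).
(a)–(e): forbidden (ΔL).
(b)–(c): forbidden (ΔS, ΔL, ΔJ).
(b)–(d): forbidden (parity, ΔS, ΔL, ΔJ).
(b)–(e): forbidden (ΔL, ΔJ).
(c)–(d): allowed.
(c)–(e): forbidden (parity, ΔS, ΔL, ΔJ).
(d)–(e): forbidden (ΔS, ΔJ).
Allowed pairs: 1 of 10.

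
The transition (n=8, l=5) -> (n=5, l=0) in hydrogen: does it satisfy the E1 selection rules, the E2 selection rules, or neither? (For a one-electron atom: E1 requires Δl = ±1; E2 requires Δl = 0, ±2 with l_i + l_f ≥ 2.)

neither

Δl = 0 − 5 = -5; l_i + l_f = 5.
E1 (Δl = ±1): not satisfied.
E2 (Δl = 0,±2, l_i+l_f ≥ 2): not satisfied.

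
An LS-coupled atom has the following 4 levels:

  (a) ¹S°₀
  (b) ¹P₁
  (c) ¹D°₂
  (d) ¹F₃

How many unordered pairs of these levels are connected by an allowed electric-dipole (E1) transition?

3

(a)–(b): allowed.
(a)–(c): forbidden (parity, ΔL, ΔJ).
(a)–(d): forbidden (ΔL, ΔJ).
(b)–(c): allowed.
(b)–(d): forbidden (parity, ΔL, ΔJ).
(c)–(d): allowed.
Allowed pairs: 3 of 6.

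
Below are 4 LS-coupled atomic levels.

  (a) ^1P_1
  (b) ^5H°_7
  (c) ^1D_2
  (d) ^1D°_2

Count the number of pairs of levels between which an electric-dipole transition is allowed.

2

(a)–(b): forbidden (ΔS, ΔL, ΔJ).
(a)–(c): forbidden (parity).
(a)–(d): allowed.
(b)–(c): forbidden (ΔS, ΔL, ΔJ).
(b)–(d): forbidden (parity, ΔS, ΔL, ΔJ).
(c)–(d): allowed.
Allowed pairs: 2 of 6.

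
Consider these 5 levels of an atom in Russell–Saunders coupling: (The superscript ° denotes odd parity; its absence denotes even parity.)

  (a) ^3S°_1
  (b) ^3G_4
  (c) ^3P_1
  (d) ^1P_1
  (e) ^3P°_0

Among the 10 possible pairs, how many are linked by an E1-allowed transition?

2

(a)–(b): forbidden (ΔL, ΔJ).
(a)–(c): allowed.
(a)–(d): forbidden (ΔS).
(a)–(e): forbidden (parity).
(b)–(c): forbidden (parity, ΔL, ΔJ).
(b)–(d): forbidden (parity, ΔS, ΔL, ΔJ).
(b)–(e): forbidden (ΔL, ΔJ).
(c)–(d): forbidden (parity, ΔS).
(c)–(e): allowed.
(d)–(e): forbidden (ΔS).
Allowed pairs: 2 of 10.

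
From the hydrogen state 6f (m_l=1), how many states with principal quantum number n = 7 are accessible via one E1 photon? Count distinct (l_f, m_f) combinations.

6

E1 requires Δl = ±1, so l_f ∈ {2, 4}; with 0 ≤ l_f ≤ n_f−1 = 6, the allowed l_f values are {2, 4}.
For l_f = 2: m_f ∈ {m_i−1, m_i, m_i+1} ∩ [−2, 2] = {0, 1, 2} → 3 states.
For l_f = 4: m_f ∈ {m_i−1, m_i, m_i+1} ∩ [−4, 4] = {0, 1, 2} → 3 states.
Total: 6.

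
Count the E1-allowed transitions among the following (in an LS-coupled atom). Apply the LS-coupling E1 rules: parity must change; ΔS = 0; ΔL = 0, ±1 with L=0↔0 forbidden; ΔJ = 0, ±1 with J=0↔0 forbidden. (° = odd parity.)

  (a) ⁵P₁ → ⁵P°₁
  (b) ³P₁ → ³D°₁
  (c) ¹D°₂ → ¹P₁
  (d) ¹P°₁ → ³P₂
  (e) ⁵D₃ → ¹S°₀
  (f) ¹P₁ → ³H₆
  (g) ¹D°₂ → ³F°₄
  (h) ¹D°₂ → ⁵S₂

3

(a) allowed
(b) allowed
(c) allowed
(d) forbidden (ΔS fails)
(e) forbidden (ΔS, ΔL, ΔJ fail)
(f) forbidden (parity, ΔS, ΔL, ΔJ fail)
(g) forbidden (parity, ΔS, ΔJ fail)
(h) forbidden (ΔS, ΔL fail)
Total allowed: 3 of 8.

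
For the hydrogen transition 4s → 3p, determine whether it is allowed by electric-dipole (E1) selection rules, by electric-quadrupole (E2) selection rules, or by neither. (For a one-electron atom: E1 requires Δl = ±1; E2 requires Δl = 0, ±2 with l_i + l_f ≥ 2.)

E1

Δl = 1 − 0 = +1; l_i + l_f = 1.
E1 (Δl = ±1): satisfied.
E2 (Δl = 0,±2, l_i+l_f ≥ 2): not satisfied.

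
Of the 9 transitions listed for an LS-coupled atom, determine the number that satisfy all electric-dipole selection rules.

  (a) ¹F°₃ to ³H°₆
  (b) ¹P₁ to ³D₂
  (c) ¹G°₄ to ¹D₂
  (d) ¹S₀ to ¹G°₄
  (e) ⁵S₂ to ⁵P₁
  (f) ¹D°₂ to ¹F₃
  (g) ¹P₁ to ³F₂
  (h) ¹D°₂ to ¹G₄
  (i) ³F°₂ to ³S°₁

(a) forbidden (parity, ΔS, ΔL, ΔJ fail)
(b) forbidden (parity, ΔS fail)
(c) forbidden (ΔL, ΔJ fail)
(d) forbidden (ΔL, ΔJ fail)
(e) forbidden (parity fails)
(f) allowed
(g) forbidden (parity, ΔS, ΔL fail)
(h) forbidden (ΔL, ΔJ fail)
(i) forbidden (parity, ΔL fail)
Total allowed: 1 of 9.

1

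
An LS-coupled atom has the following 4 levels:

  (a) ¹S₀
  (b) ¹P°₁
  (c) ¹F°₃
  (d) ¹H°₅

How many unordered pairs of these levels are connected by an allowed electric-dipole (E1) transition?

(a)–(b): allowed.
(a)–(c): forbidden (ΔL, ΔJ).
(a)–(d): forbidden (ΔL, ΔJ).
(b)–(c): forbidden (parity, ΔL, ΔJ).
(b)–(d): forbidden (parity, ΔL, ΔJ).
(c)–(d): forbidden (parity, ΔL, ΔJ).
Allowed pairs: 1 of 6.

1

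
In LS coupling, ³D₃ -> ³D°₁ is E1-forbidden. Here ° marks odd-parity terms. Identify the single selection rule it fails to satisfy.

Reading off the term symbols: S 1→1, L 2→2, J 3→1, parity even→odd.
ΔS = 0: S: 1 → 1 — satisfied.
Parity must change: even → odd — satisfied.
ΔL = 0, ±1 (not L=0↔0): L: 2 → 2, ΔL = +0 — satisfied.
ΔJ = 0, ±1 (not J=0↔0): J: 3 → 1, ΔJ = -2 — violated.

the ΔJ = 0, ±1 rule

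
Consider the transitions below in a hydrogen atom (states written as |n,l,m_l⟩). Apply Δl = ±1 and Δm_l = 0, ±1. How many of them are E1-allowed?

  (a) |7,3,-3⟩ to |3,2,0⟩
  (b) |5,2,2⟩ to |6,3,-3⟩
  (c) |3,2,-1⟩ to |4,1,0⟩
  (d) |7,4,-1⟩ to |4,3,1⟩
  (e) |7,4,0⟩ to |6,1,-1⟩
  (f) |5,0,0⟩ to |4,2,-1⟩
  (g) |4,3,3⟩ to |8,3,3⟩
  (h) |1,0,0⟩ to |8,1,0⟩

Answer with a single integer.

2

(a) forbidden — Δm_l = +3 (E1 requires Δm_l = 0, ±1)
(b) forbidden — Δm_l = -5 (E1 requires Δm_l = 0, ±1)
(c) allowed
(d) forbidden — Δm_l = +2 (E1 requires Δm_l = 0, ±1)
(e) forbidden — Δl = -3 (E1 requires Δl = ±1)
(f) forbidden — Δl = +2 (E1 requires Δl = ±1)
(g) forbidden — Δl = +0 (E1 requires Δl = ±1)
(h) allowed
Total allowed: 2 of 8.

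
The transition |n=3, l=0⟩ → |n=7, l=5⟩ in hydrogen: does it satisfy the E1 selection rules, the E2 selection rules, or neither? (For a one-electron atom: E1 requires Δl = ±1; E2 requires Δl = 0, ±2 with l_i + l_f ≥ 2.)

Δl = 5 − 0 = +5; l_i + l_f = 5.
E1 (Δl = ±1): not satisfied.
E2 (Δl = 0,±2, l_i+l_f ≥ 2): not satisfied.

neither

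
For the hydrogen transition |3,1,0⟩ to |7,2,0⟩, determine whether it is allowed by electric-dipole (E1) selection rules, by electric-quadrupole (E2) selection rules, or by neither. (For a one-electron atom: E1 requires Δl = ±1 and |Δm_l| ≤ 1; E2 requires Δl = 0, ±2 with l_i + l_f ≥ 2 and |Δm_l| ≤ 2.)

Δl = 2 − 1 = +1; l_i + l_f = 3.
Δm_l = +0.
E1 (Δl = ±1, |Δm_l| ≤ 1): satisfied.
E2 (Δl = 0,±2, l_i+l_f ≥ 2, |Δm_l| ≤ 2): not satisfied.

E1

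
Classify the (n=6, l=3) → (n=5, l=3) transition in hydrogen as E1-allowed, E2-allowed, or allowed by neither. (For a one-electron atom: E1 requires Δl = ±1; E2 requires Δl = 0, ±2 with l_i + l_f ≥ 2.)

Δl = 3 − 3 = +0; l_i + l_f = 6.
E1 (Δl = ±1): not satisfied.
E2 (Δl = 0,±2, l_i+l_f ≥ 2): satisfied.

E2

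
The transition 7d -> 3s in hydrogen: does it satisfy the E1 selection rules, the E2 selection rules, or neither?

E2

Δl = 0 − 2 = -2; l_i + l_f = 2.
E1 (Δl = ±1): not satisfied.
E2 (Δl = 0,±2, l_i+l_f ≥ 2): satisfied.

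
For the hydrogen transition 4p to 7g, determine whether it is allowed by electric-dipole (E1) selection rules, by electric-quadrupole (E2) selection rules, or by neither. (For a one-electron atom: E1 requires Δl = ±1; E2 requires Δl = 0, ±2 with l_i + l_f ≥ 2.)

Δl = 4 − 1 = +3; l_i + l_f = 5.
E1 (Δl = ±1): not satisfied.
E2 (Δl = 0,±2, l_i+l_f ≥ 2): not satisfied.

neither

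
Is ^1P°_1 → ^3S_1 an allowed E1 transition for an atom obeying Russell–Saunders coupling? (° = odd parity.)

Initial level: S=0, L=1, J=1, parity odd. Final level: S=1, L=0, J=1, parity even.
Parity must change: odd → even — ✓.
ΔS = 0: S: 0 → 1 — ✗.
ΔJ = 0, ±1 (not J=0↔0): J: 1 → 1, ΔJ = +0 — ✓.
ΔL = 0, ±1 (not L=0↔0): L: 1 → 0, ΔL = -1 — ✓.
Rule(s) violated: ΔS.

forbidden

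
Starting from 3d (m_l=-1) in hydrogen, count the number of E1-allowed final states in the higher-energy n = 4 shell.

5

E1 requires Δl = ±1, so l_f ∈ {1, 3}; with 0 ≤ l_f ≤ n_f−1 = 3, the allowed l_f values are {1, 3}.
For l_f = 1: m_f ∈ {m_i−1, m_i, m_i+1} ∩ [−1, 1] = {-1, 0} → 2 states.
For l_f = 3: m_f ∈ {m_i−1, m_i, m_i+1} ∩ [−3, 3] = {-2, -1, 0} → 3 states.
Total: 5.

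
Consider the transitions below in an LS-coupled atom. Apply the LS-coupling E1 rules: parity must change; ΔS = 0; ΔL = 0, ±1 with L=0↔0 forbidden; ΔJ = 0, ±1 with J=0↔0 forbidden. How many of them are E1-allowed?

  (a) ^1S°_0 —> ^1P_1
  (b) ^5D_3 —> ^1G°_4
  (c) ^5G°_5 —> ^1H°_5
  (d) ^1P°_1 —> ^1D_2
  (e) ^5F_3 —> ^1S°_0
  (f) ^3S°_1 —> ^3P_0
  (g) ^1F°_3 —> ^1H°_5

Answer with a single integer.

3

(a) allowed
(b) forbidden (ΔS, ΔL fail)
(c) forbidden (parity, ΔS fail)
(d) allowed
(e) forbidden (ΔS, ΔL, ΔJ fail)
(f) allowed
(g) forbidden (parity, ΔL, ΔJ fail)
Total allowed: 3 of 7.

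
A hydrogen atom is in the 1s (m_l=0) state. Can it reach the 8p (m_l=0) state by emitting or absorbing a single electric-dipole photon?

allowed

Δl = 1 − 0 = +1; the E1 rule Δl = ±1 is ok.
m_l: 0 → 0 (Δm_l = +0). |Δm_l| ≤ 1 ok.
All E1 selection rules are satisfied.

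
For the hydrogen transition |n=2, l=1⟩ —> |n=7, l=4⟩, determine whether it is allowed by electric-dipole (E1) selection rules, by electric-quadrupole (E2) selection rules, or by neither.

neither

Δl = 4 − 1 = +3; l_i + l_f = 5.
E1 (Δl = ±1): not satisfied.
E2 (Δl = 0,±2, l_i+l_f ≥ 2): not satisfied.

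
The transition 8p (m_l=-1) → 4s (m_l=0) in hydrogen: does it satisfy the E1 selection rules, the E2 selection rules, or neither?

Δl = 0 − 1 = -1; l_i + l_f = 1.
Δm_l = +1.
E1 (Δl = ±1, |Δm_l| ≤ 1): satisfied.
E2 (Δl = 0,±2, l_i+l_f ≥ 2, |Δm_l| ≤ 2): not satisfied.

E1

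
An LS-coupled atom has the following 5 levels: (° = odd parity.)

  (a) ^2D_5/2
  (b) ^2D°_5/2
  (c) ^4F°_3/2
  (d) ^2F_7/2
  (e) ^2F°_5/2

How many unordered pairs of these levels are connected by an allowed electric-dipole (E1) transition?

4

(a)–(b): allowed.
(a)–(c): forbidden (ΔS).
(a)–(d): forbidden (parity).
(a)–(e): allowed.
(b)–(c): forbidden (parity, ΔS).
(b)–(d): allowed.
(b)–(e): forbidden (parity).
(c)–(d): forbidden (ΔS, ΔJ).
(c)–(e): forbidden (parity, ΔS).
(d)–(e): allowed.
Allowed pairs: 4 of 10.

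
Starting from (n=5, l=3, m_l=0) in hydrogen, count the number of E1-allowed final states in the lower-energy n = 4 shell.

3

E1 requires Δl = ±1, so l_f ∈ {2, 4}; with 0 ≤ l_f ≤ n_f−1 = 3, the allowed l_f values are {2}.
For l_f = 2: m_f ∈ {m_i−1, m_i, m_i+1} ∩ [−2, 2] = {-1, 0, 1} → 3 states.
Total: 3.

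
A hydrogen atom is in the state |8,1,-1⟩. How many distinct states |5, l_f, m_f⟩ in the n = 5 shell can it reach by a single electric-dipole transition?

E1 requires Δl = ±1, so l_f ∈ {0, 2}; with 0 ≤ l_f ≤ n_f−1 = 4, the allowed l_f values are {0, 2}.
For l_f = 0: m_f ∈ {m_i−1, m_i, m_i+1} ∩ [−0, 0] = {0} → 1 state.
For l_f = 2: m_f ∈ {m_i−1, m_i, m_i+1} ∩ [−2, 2] = {-2, -1, 0} → 3 states.
Total: 4.

4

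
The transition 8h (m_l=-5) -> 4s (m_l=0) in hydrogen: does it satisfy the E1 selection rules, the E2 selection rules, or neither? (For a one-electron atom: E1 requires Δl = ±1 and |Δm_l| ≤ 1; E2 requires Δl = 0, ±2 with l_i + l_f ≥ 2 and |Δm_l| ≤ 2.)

neither

Δl = 0 − 5 = -5; l_i + l_f = 5.
Δm_l = +5.
E1 (Δl = ±1, |Δm_l| ≤ 1): not satisfied.
E2 (Δl = 0,±2, l_i+l_f ≥ 2, |Δm_l| ≤ 2): not satisfied.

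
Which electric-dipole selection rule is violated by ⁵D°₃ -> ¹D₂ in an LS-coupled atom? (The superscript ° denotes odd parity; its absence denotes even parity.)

Parity must change: odd → even — passes.
ΔS = 0: S: 2 → 0 — fails.
ΔL = 0, ±1 (not L=0↔0): L: 2 → 2, ΔL = +0 — passes.
ΔJ = 0, ±1 (not J=0↔0): J: 3 → 2, ΔJ = -1 — passes.

the ΔS = 0 rule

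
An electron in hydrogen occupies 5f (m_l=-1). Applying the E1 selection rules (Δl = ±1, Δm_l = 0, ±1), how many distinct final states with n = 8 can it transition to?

E1 requires Δl = ±1, so l_f ∈ {2, 4}; with 0 ≤ l_f ≤ n_f−1 = 7, the allowed l_f values are {2, 4}.
For l_f = 2: m_f ∈ {m_i−1, m_i, m_i+1} ∩ [−2, 2] = {-2, -1, 0} → 3 states.
For l_f = 4: m_f ∈ {m_i−1, m_i, m_i+1} ∩ [−4, 4] = {-2, -1, 0} → 3 states.
Total: 6.

6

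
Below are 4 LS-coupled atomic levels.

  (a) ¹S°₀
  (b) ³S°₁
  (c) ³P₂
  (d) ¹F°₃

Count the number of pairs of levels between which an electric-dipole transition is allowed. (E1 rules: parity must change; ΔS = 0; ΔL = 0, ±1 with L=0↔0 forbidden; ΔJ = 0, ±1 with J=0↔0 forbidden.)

1

(a)–(b): forbidden (parity, ΔS, ΔL).
(a)–(c): forbidden (ΔS, ΔJ).
(a)–(d): forbidden (parity, ΔL, ΔJ).
(b)–(c): allowed.
(b)–(d): forbidden (parity, ΔS, ΔL, ΔJ).
(c)–(d): forbidden (ΔS, ΔL).
Allowed pairs: 1 of 6.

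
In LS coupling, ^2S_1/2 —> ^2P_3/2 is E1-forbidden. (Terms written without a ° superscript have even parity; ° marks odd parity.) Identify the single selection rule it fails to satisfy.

ΔJ = 0, ±1 (not J=0↔0): J: 1/2 → 3/2, ΔJ = +1 — passes.
Parity must change: even → even — fails.
ΔL = 0, ±1 (not L=0↔0): L: 0 → 1, ΔL = +1 — passes.
ΔS = 0: S: 1/2 → 1/2 — passes.

parity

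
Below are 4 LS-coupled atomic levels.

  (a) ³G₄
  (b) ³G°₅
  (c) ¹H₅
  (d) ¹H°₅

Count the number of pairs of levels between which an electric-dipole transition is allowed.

2

(a)–(b): allowed.
(a)–(c): forbidden (parity, ΔS).
(a)–(d): forbidden (ΔS).
(b)–(c): forbidden (ΔS).
(b)–(d): forbidden (parity, ΔS).
(c)–(d): allowed.
Allowed pairs: 2 of 6.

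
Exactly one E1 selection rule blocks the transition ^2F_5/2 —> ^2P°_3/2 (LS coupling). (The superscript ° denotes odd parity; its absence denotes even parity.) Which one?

Reading off the term symbols: S 1/2→1/2, L 3→1, J 5/2→3/2, parity even→odd.
Parity must change: even → odd — passes.
ΔS = 0: S: 1/2 → 1/2 — passes.
ΔL = 0, ±1 (not L=0↔0): L: 3 → 1, ΔL = -2 — fails.
ΔJ = 0, ±1 (not J=0↔0): J: 5/2 → 3/2, ΔJ = -1 — passes.

the ΔL = 0, ±1 rule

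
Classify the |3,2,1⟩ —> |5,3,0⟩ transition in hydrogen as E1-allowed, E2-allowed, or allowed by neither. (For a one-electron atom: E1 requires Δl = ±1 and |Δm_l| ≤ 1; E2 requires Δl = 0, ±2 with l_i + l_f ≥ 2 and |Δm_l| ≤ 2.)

Δl = 3 − 2 = +1; l_i + l_f = 5.
Δm_l = -1.
E1 (Δl = ±1, |Δm_l| ≤ 1): satisfied.
E2 (Δl = 0,±2, l_i+l_f ≥ 2, |Δm_l| ≤ 2): not satisfied.

E1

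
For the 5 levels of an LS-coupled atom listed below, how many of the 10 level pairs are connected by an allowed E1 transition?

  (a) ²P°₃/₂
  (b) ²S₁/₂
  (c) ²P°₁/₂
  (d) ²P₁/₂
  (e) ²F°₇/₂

(a)–(b): allowed.
(a)–(c): forbidden (parity).
(a)–(d): allowed.
(a)–(e): forbidden (parity, ΔL, ΔJ).
(b)–(c): allowed.
(b)–(d): forbidden (parity).
(b)–(e): forbidden (ΔL, ΔJ).
(c)–(d): allowed.
(c)–(e): forbidden (parity, ΔL, ΔJ).
(d)–(e): forbidden (ΔL, ΔJ).
Allowed pairs: 4 of 10.

4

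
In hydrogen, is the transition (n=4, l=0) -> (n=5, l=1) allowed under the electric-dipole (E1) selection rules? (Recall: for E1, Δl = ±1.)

Δl = 1 − 0 = +1; the E1 rule Δl = ±1 is ✓.
All E1 selection rules are satisfied.

allowed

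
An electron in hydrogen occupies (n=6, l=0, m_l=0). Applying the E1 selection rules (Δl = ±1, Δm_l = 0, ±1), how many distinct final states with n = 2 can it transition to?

3

E1 requires Δl = ±1, so l_f ∈ {-1, 1}; with 0 ≤ l_f ≤ n_f−1 = 1, the allowed l_f values are {1}.
For l_f = 1: m_f ∈ {m_i−1, m_i, m_i+1} ∩ [−1, 1] = {-1, 0, 1} → 3 states.
Total: 3.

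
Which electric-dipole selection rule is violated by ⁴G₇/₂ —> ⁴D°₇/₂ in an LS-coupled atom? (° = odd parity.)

the ΔL = 0, ±1 rule

Initial level: S=3/2, L=4, J=7/2, parity even. Final level: S=3/2, L=2, J=7/2, parity odd.
ΔJ = 0, ±1 (not J=0↔0): J: 7/2 → 7/2, ΔJ = +0 — passes.
ΔL = 0, ±1 (not L=0↔0): L: 4 → 2, ΔL = -2 — fails.
Parity must change: even → odd — passes.
ΔS = 0: S: 3/2 → 3/2 — passes.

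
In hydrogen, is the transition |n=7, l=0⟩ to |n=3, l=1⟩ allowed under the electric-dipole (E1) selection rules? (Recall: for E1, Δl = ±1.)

Initial l = 0, final l = 1, so Δl = +1. E1 requires Δl = ±1: ✓.
All E1 selection rules are satisfied.

allowed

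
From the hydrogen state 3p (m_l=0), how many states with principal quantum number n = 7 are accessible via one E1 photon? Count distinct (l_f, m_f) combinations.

E1 requires Δl = ±1, so l_f ∈ {0, 2}; with 0 ≤ l_f ≤ n_f−1 = 6, the allowed l_f values are {0, 2}.
For l_f = 0: m_f ∈ {m_i−1, m_i, m_i+1} ∩ [−0, 0] = {0} → 1 state.
For l_f = 2: m_f ∈ {m_i−1, m_i, m_i+1} ∩ [−2, 2] = {-1, 0, 1} → 3 states.
Total: 4.

4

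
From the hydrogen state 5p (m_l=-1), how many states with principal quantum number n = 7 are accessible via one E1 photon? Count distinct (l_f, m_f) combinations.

E1 requires Δl = ±1, so l_f ∈ {0, 2}; with 0 ≤ l_f ≤ n_f−1 = 6, the allowed l_f values are {0, 2}.
For l_f = 0: m_f ∈ {m_i−1, m_i, m_i+1} ∩ [−0, 0] = {0} → 1 state.
For l_f = 2: m_f ∈ {m_i−1, m_i, m_i+1} ∩ [−2, 2] = {-2, -1, 0} → 3 states.
Total: 4.

4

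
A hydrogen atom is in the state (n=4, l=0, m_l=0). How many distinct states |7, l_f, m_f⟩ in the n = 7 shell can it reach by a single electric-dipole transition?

3

E1 requires Δl = ±1, so l_f ∈ {-1, 1}; with 0 ≤ l_f ≤ n_f−1 = 6, the allowed l_f values are {1}.
For l_f = 1: m_f ∈ {m_i−1, m_i, m_i+1} ∩ [−1, 1] = {-1, 0, 1} → 3 states.
Total: 3.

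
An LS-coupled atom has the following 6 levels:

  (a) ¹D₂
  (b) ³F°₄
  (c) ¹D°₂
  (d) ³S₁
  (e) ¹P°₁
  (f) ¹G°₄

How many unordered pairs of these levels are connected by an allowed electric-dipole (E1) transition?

(a)–(b): forbidden (ΔS, ΔJ).
(a)–(c): allowed.
(a)–(d): forbidden (parity, ΔS, ΔL).
(a)–(e): allowed.
(a)–(f): forbidden (ΔL, ΔJ).
(b)–(c): forbidden (parity, ΔS, ΔJ).
(b)–(d): forbidden (ΔL, ΔJ).
(b)–(e): forbidden (parity, ΔS, ΔL, ΔJ).
(b)–(f): forbidden (parity, ΔS).
(c)–(d): forbidden (ΔS, ΔL).
(c)–(e): forbidden (parity).
(c)–(f): forbidden (parity, ΔL, ΔJ).
(d)–(e): forbidden (ΔS).
(d)–(f): forbidden (ΔS, ΔL, ΔJ).
(e)–(f): forbidden (parity, ΔL, ΔJ).
Allowed pairs: 2 of 15.

2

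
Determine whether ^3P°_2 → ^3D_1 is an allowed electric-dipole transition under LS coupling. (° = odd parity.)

Initial level: S=1, L=1, J=2, parity odd. Final level: S=1, L=2, J=1, parity even.
ΔJ = 0, ±1 (not J=0↔0): J: 2 → 1, ΔJ = -1 — ok.
ΔS = 0: S: 1 → 1 — ok.
ΔL = 0, ±1 (not L=0↔0): L: 1 → 2, ΔL = +1 — ok.
Parity must change: odd → even — ok.
All four E1 rules are satisfied.

allowed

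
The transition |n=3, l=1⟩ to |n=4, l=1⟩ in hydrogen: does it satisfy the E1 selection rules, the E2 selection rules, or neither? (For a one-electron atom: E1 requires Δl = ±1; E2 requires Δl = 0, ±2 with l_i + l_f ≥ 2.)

E2

Δl = 1 − 1 = +0; l_i + l_f = 2.
E1 (Δl = ±1): not satisfied.
E2 (Δl = 0,±2, l_i+l_f ≥ 2): satisfied.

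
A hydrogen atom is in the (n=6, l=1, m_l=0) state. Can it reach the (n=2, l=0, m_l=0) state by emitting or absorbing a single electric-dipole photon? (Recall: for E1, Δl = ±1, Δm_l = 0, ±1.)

allowed

Δl = 0 − 1 = -1; the E1 rule Δl = ±1 is ✓.
Δm_l = 0 − (0) = +0. E1 requires Δm_l = 0, ±1: ✓.
All E1 selection rules are satisfied.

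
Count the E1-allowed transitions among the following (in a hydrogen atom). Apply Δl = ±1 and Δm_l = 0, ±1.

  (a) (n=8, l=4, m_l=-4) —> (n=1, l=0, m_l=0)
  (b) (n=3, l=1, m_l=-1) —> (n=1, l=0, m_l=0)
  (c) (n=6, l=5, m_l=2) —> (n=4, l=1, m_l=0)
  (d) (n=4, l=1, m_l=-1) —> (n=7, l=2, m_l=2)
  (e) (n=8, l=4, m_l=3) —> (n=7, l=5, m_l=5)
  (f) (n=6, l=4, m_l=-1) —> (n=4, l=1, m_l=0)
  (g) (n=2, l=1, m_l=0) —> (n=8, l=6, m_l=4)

1

(a) forbidden — Δl = -4 (E1 requires Δl = ±1); Δm_l = +4 (E1 requires Δm_l = 0, ±1)
(b) allowed
(c) forbidden — Δl = -4 (E1 requires Δl = ±1); Δm_l = -2 (E1 requires Δm_l = 0, ±1)
(d) forbidden — Δm_l = +3 (E1 requires Δm_l = 0, ±1)
(e) forbidden — Δm_l = +2 (E1 requires Δm_l = 0, ±1)
(f) forbidden — Δl = -3 (E1 requires Δl = ±1)
(g) forbidden — Δl = +5 (E1 requires Δl = ±1); Δm_l = +4 (E1 requires Δm_l = 0, ±1)
Total allowed: 1 of 7.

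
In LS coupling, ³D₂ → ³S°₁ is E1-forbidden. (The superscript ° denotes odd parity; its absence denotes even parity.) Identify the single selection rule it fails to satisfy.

the ΔL = 0, ±1 rule

Parity must change: even → odd — passes.
ΔS = 0: S: 1 → 1 — passes.
ΔL = 0, ±1 (not L=0↔0): L: 2 → 0, ΔL = -2 — fails.
ΔJ = 0, ±1 (not J=0↔0): J: 2 → 1, ΔJ = -1 — passes.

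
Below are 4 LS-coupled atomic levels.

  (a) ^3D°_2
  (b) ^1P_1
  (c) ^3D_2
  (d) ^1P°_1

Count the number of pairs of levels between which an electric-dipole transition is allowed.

(a)–(b): forbidden (ΔS).
(a)–(c): allowed.
(a)–(d): forbidden (parity, ΔS).
(b)–(c): forbidden (parity, ΔS).
(b)–(d): allowed.
(c)–(d): forbidden (ΔS).
Allowed pairs: 2 of 6.

2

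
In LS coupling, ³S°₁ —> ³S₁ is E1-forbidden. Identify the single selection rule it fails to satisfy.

the L=0 ↔ L=0 exclusion

Parity must change: odd → even — ✓.
ΔS = 0: S: 1 → 1 — ✓.
ΔL = 0, ±1 (not L=0↔0): L: 0 → 0, ΔL = +0 — ✗.
ΔJ = 0, ±1 (not J=0↔0): J: 1 → 1, ΔJ = +0 — ✓.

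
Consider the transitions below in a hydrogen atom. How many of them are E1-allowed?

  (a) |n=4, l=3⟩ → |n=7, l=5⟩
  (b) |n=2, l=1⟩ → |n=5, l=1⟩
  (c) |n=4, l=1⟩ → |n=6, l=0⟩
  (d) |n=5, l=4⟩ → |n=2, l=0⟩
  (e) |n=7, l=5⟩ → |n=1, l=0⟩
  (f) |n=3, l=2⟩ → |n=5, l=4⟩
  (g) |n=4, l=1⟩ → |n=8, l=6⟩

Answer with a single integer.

(a) forbidden — Δl = +2 (E1 requires Δl = ±1)
(b) forbidden — Δl = +0 (E1 requires Δl = ±1)
(c) allowed
(d) forbidden — Δl = -4 (E1 requires Δl = ±1)
(e) forbidden — Δl = -5 (E1 requires Δl = ±1)
(f) forbidden — Δl = +2 (E1 requires Δl = ±1)
(g) forbidden — Δl = +5 (E1 requires Δl = ±1)
Total allowed: 1 of 7.

1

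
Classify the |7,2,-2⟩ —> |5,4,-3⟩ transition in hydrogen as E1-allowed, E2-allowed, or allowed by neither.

E2

Δl = 4 − 2 = +2; l_i + l_f = 6.
Δm_l = -1.
E1 (Δl = ±1, |Δm_l| ≤ 1): not satisfied.
E2 (Δl = 0,±2, l_i+l_f ≥ 2, |Δm_l| ≤ 2): satisfied.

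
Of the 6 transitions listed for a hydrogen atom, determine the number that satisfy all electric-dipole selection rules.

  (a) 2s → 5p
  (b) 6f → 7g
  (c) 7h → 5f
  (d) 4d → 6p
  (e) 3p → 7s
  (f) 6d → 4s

4

(a) allowed
(b) allowed
(c) forbidden — Δl = -2 (E1 requires Δl = ±1)
(d) allowed
(e) allowed
(f) forbidden — Δl = -2 (E1 requires Δl = ±1)
Total allowed: 4 of 6.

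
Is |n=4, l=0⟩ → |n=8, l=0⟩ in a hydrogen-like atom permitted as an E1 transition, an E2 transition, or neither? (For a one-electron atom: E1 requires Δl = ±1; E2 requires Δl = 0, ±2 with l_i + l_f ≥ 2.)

Δl = 0 − 0 = +0; l_i + l_f = 0.
E1 (Δl = ±1): not satisfied.
E2 (Δl = 0,±2, l_i+l_f ≥ 2): not satisfied.

neither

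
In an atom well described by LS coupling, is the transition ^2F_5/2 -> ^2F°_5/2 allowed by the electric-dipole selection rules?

allowed

Parity must change: even → odd — ok.
ΔS = 0: S: 1/2 → 1/2 — ok.
ΔL = 0, ±1 (not L=0↔0): L: 3 → 3, ΔL = +0 — ok.
ΔJ = 0, ±1 (not J=0↔0): J: 5/2 → 5/2, ΔJ = +0 — ok.
All four E1 rules are satisfied.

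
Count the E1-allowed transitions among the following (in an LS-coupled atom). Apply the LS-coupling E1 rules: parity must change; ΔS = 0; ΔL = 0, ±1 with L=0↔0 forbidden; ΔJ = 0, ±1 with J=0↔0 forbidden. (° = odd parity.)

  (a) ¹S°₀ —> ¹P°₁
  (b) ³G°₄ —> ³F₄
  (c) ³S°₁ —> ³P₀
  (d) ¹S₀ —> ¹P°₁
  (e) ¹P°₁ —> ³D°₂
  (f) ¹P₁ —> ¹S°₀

(a) forbidden (parity fails)
(b) allowed
(c) allowed
(d) allowed
(e) forbidden (parity, ΔS fail)
(f) allowed
Total allowed: 4 of 6.

4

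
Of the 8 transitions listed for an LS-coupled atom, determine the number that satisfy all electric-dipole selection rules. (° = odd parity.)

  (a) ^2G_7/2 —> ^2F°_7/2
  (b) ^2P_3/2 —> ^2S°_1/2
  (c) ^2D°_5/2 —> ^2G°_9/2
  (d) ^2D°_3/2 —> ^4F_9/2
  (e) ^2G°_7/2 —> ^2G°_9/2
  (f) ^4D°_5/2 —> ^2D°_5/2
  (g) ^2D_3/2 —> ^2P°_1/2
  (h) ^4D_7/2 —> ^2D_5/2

3

(a) allowed
(b) allowed
(c) forbidden (parity, ΔL, ΔJ fail)
(d) forbidden (ΔS, ΔJ fail)
(e) forbidden (parity fails)
(f) forbidden (parity, ΔS fail)
(g) allowed
(h) forbidden (parity, ΔS fail)
Total allowed: 3 of 8.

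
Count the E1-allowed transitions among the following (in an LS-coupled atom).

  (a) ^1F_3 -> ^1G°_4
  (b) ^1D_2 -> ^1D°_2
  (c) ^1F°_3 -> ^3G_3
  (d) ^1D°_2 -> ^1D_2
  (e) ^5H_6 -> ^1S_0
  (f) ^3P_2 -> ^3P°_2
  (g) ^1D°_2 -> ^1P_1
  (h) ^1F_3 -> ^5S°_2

(a) allowed
(b) allowed
(c) forbidden (ΔS fails)
(d) allowed
(e) forbidden (parity, ΔS, ΔL, ΔJ fail)
(f) allowed
(g) allowed
(h) forbidden (ΔS, ΔL fail)
Total allowed: 5 of 8.

5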